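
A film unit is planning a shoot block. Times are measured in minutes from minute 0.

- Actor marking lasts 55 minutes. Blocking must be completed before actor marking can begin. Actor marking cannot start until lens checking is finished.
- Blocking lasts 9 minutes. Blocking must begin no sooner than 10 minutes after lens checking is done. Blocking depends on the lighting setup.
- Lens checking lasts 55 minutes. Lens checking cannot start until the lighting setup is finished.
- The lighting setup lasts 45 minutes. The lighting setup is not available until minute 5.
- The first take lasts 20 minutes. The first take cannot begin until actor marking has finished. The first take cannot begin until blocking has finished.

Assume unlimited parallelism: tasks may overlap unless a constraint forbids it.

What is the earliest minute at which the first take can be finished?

The lighting setup waits on its own release at minute 5, so it starts at minute 5 and finishes at 5 + 45 = minute 50.
Lens checking waits on the lighting setup (finishes minute 50), so it starts at minute 50 and finishes at 50 + 55 = minute 105.
Blocking has to wait for lens checking (finishes minute 105, plus 10-minute gap → minute 115); the lighting setup (finishes minute 50). The latest of these is minute 115, so blocking runs minute 115 to 115 + 9 = minute 124.
Actor marking needs all of blocking (finishes minute 124); lens checking (finishes minute 105). That puts its earliest start at minute 124; it finishes at 124 + 55 = minute 179.
For the first take: actor marking (finishes minute 179); blocking (finishes minute 124). Taking the maximum gives a start of minute 179, and it finishes at 179 + 20 = minute 199.

199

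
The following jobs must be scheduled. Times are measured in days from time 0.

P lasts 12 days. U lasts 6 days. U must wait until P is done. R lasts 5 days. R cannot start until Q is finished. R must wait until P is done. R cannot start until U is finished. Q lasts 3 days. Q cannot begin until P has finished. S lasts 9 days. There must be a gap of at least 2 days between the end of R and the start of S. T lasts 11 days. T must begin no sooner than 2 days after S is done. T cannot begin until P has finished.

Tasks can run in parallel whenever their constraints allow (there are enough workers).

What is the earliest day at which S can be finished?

34

P has no prerequisites, so it starts at day 0 and finishes at day 12.
U cannot begin until P (finishes day 12). It runs from day 12 to 12 + 6 = day 18.
Q waits on P (finishes day 12), so it starts at day 12 and finishes at 12 + 3 = day 15.
For R: Q (finishes day 15); P (finishes day 12); U (finishes day 18). Taking the maximum gives a start of day 18, and it finishes at 18 + 5 = day 23.
S cannot begin until R (finishes day 23, plus 2-day gap → day 25). It runs from day 25 to 25 + 9 = day 34.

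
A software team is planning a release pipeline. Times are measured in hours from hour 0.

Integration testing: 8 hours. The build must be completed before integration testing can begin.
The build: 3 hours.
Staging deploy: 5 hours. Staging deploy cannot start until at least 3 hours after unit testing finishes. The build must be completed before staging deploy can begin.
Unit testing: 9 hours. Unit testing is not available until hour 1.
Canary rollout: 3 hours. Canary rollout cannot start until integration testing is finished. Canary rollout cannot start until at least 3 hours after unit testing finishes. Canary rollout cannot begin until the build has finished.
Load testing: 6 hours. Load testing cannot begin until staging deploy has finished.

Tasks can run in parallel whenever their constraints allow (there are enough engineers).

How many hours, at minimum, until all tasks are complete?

After its own release at hour 1, unit testing can start at hour 1 and finishes at hour 10.
Nothing blocks the build, so it runs from hour 0 to hour 3.
Staging deploy needs all of unit testing (finishes hour 10, plus 3-hour gap → hour 13); the build (finishes hour 3). That puts its earliest start at hour 13; it finishes at 13 + 5 = hour 18.
Load testing cannot begin until staging deploy (finishes hour 18). It runs from hour 18 to 18 + 6 = hour 24.
Integration testing cannot begin until the build (finishes hour 3). It runs from hour 3 to 3 + 8 = hour 11.
Canary rollout needs all of integration testing (finishes hour 11); unit testing (finishes hour 10, plus 3-hour gap → hour 13); the build (finishes hour 3). That puts its earliest start at hour 13; it finishes at 13 + 3 = hour 16.
All tasks are finished once the last one completes. Finish times: The build at 3, Unit testing at 10, Integration testing at 11, Staging deploy at 18, Canary rollout at 16, Load testing at 24. The latest is hour 24.

24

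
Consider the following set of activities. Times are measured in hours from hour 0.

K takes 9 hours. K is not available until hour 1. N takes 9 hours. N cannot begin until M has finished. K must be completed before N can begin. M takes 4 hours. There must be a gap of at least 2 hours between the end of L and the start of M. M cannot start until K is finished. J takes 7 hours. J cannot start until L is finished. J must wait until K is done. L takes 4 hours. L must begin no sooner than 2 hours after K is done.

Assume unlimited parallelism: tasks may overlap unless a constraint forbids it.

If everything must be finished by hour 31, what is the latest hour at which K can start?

1

J must finish by hour 31; it takes 7 hours, so it must start by 31 − 7 = hour 24.
To finish by hour 31, N (duration 9) must start no later than hour 22.
M feeds into N (must start by hour 22); so M must finish by hour 22 and therefore start by hour 18.
For L: J (must start by hour 24); M (must start by hour 18, minus 2-hour gap → hour 16). The most restrictive is hour 16; with a 4-hour duration, L must start by hour 12.
For K: J (must start by hour 24); L (must start by hour 12, minus 2-hour gap → hour 10); M (must start by hour 18); N (must start by hour 22). The most restrictive is hour 10; with a 9-hour duration, K must start by hour 1.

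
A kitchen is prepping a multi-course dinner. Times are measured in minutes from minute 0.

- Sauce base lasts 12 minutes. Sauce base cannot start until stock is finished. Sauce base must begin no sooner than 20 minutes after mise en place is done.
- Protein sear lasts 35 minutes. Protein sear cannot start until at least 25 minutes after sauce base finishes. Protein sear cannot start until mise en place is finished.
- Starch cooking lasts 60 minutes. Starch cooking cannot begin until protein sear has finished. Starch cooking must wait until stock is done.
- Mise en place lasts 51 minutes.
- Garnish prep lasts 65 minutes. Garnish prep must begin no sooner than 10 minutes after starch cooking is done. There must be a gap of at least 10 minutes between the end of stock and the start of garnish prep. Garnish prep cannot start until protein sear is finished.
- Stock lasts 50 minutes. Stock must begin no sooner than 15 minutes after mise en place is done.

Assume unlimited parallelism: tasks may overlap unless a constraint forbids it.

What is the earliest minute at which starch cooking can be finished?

248

Nothing blocks mise en place, so it runs from minute 0 to minute 51.
After mise en place (finishes minute 51, plus 15-minute gap → minute 66), stock can start at minute 66 and finishes at minute 116.
Sauce base needs all of stock (finishes minute 116); mise en place (finishes minute 51, plus 20-minute gap → minute 71). That puts its earliest start at minute 116; it finishes at 116 + 12 = minute 128.
Protein sear cannot start until sauce base (finishes minute 128, plus 25-minute gap → minute 153); mise en place (finishes minute 51). The controlling bound is minute 153, so protein sear finishes at 153 + 35 = minute 188.
For starch cooking: protein sear (finishes minute 188); stock (finishes minute 116). Taking the maximum gives a start of minute 188, and it finishes at 188 + 60 = minute 248.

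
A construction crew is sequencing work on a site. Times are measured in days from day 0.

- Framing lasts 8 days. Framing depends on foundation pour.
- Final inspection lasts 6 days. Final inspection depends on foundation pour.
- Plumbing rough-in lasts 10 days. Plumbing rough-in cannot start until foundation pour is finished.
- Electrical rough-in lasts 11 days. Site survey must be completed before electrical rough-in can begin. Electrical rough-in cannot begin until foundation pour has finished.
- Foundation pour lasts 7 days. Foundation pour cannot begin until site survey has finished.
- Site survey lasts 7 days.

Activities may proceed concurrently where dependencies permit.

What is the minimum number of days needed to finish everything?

Site survey can start immediately at day 0; it finishes at day 7.
After site survey (finishes day 7), foundation pour can start at day 7 and finishes at day 14.
After foundation pour (finishes day 14), final inspection can start at day 14 and finishes at day 20.
For electrical rough-in: site survey (finishes day 7); foundation pour (finishes day 14). Taking the maximum gives a start of day 14, and it finishes at 14 + 11 = day 25.
Plumbing rough-in cannot begin until foundation pour (finishes day 14). It runs from day 14 to 14 + 10 = day 24.
Framing cannot begin until foundation pour (finishes day 14). It runs from day 14 to 14 + 8 = day 22.
All tasks are finished once the last one completes. Finish times: Site survey at 7, Foundation pour at 14, Framing at 22, Plumbing rough-in at 24, Electrical rough-in at 25, Final inspection at 20. The latest is day 25.

25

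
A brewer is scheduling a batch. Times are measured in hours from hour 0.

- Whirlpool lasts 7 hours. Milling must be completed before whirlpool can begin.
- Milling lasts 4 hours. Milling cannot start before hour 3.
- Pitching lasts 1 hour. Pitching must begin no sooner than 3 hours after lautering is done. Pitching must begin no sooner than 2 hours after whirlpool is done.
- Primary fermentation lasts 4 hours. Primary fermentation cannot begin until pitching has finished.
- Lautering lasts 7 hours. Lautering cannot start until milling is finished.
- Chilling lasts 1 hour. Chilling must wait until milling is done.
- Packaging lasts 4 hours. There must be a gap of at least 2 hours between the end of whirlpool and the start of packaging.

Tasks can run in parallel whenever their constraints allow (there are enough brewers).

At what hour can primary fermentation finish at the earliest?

22

Milling cannot begin until its own release at hour 3. It runs from hour 3 to 3 + 4 = hour 7.
After milling (finishes hour 7), whirlpool can start at hour 7 and finishes at hour 14.
Lautering waits on milling (finishes hour 7), so it starts at hour 7 and finishes at 7 + 7 = hour 14.
Pitching has to wait for lautering (finishes hour 14, plus 3-hour gap → hour 17); whirlpool (finishes hour 14, plus 2-hour gap → hour 16). The latest of these is hour 17, so pitching runs hour 17 to 17 + 1 = hour 18.
After pitching (finishes hour 18), primary fermentation can start at hour 18 and finishes at hour 22.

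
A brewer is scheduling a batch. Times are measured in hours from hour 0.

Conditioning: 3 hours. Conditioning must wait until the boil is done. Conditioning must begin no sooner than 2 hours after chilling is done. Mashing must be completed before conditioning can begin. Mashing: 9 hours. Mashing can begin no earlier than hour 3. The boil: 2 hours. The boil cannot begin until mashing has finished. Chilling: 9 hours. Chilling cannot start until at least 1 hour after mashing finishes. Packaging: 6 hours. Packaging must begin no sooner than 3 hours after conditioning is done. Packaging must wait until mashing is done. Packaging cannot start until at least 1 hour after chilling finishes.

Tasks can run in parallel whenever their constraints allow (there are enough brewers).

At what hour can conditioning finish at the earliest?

Mashing waits on its own release at hour 3, so it starts at hour 3 and finishes at 3 + 9 = hour 12.
Chilling cannot begin until mashing (finishes hour 12, plus 1-hour gap → hour 13). It runs from hour 13 to 13 + 9 = hour 22.
After mashing (finishes hour 12), the boil can start at hour 12 and finishes at hour 14.
Conditioning has to wait for the boil (finishes hour 14); chilling (finishes hour 22, plus 2-hour gap → hour 24); mashing (finishes hour 12). The latest of these is hour 24, so conditioning runs hour 24 to 24 + 3 = hour 27.

27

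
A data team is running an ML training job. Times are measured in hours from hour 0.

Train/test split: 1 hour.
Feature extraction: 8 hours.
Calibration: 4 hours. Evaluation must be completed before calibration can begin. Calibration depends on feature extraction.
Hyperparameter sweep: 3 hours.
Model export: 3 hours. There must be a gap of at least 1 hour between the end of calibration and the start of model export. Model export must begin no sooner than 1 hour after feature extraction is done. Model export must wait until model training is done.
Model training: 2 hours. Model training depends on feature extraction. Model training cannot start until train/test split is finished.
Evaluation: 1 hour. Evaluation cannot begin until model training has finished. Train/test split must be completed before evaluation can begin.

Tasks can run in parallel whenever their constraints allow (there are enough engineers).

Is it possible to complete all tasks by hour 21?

Yes

Nothing blocks hyperparameter sweep, so it runs from hour 0 to hour 3.
Train/test split has no prerequisites, so it starts at hour 0 and finishes at hour 1.
Feature extraction has no prerequisites, so it starts at hour 0 and finishes at hour 8.
For model training: feature extraction (finishes hour 8); train/test split (finishes hour 1). Taking the maximum gives a start of hour 8, and it finishes at 8 + 2 = hour 10.
Evaluation needs all of model training (finishes hour 10); train/test split (finishes hour 1). That puts its earliest start at hour 10; it finishes at 10 + 1 = hour 11.
Calibration has to wait for evaluation (finishes hour 11); feature extraction (finishes hour 8). The latest of these is hour 11, so calibration runs hour 11 to 11 + 4 = hour 15.
Model export cannot start until calibration (finishes hour 15, plus 1-hour gap → hour 16); feature extraction (finishes hour 8, plus 1-hour gap → hour 9); model training (finishes hour 10). The controlling bound is hour 16, so model export finishes at 16 + 3 = hour 19.
Every task is finished by hour 19, which is no later than the deadline of 21, so the schedule is feasible.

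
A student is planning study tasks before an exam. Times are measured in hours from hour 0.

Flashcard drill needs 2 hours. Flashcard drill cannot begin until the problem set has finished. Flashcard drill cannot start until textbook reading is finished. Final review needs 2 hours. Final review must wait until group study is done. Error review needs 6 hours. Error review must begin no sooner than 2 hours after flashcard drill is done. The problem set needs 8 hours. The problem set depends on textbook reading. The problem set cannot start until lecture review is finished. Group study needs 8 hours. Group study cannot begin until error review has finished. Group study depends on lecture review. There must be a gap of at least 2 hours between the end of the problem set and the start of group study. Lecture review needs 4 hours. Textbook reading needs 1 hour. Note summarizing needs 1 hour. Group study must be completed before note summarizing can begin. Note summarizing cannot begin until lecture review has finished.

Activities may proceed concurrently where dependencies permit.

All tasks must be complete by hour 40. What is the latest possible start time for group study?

Note summarizing must finish by hour 40; it takes 1 hour, so it must start by 40 − 1 = hour 39.
Nothing follows final review; the deadline of hour 40 is its only limit. It must start by 40 − 2 = hour 38.
Group study must finish in time for note summarizing (must start by hour 39); final review (must start by hour 38). The tightest is hour 38, so group study must start by 38 − 8 = hour 30.

30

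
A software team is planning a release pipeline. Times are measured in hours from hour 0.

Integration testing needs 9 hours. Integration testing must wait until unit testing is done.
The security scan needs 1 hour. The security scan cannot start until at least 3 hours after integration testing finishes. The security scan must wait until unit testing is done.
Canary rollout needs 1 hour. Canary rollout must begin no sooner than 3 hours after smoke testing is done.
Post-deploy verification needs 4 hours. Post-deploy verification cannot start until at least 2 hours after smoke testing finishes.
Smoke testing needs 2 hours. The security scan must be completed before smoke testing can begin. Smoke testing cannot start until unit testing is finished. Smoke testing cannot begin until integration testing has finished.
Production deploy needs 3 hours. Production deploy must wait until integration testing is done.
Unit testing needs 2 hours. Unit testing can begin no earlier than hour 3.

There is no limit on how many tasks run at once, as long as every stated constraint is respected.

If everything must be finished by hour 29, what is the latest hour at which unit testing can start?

Nothing follows canary rollout; the deadline of hour 29 is its only limit. It must start by 29 − 1 = hour 28.
Post-deploy verification must finish by hour 29; it takes 4 hours, so it must start by 29 − 4 = hour 25.
Smoke testing feeds canary rollout (must start by hour 28, minus 3-hour gap → hour 25); post-deploy verification (must start by hour 25, minus 2-hour gap → hour 23). Taking the minimum, smoke testing must finish by hour 23 and start by 23 − 2 = hour 21.
The security scan has to be done before smoke testing (must start by hour 21). That means finishing by hour 21, i.e. starting by 21 − 1 = hour 20.
Production deploy must finish by hour 29; it takes 3 hours, so it must start by 29 − 3 = hour 26.
Integration testing feeds the security scan (must start by hour 20, minus 3-hour gap → hour 17); smoke testing (must start by hour 21); production deploy (must start by hour 26). Taking the minimum, integration testing must finish by hour 17 and start by 17 − 9 = hour 8.
Unit testing must finish in time for integration testing (must start by hour 8); the security scan (must start by hour 20); smoke testing (must start by hour 21). The tightest is hour 8, so unit testing must start by 8 − 2 = hour 6.

6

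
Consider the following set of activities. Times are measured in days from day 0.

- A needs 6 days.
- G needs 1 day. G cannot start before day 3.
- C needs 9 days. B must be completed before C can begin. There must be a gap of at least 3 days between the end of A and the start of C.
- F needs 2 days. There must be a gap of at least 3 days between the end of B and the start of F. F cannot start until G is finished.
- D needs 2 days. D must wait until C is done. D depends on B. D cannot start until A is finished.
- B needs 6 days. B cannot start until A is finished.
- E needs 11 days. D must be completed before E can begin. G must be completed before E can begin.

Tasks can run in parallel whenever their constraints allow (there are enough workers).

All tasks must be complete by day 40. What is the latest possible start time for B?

12

E has no dependents, so it just needs to finish by day 40. Starting by 40 − 11 = day 29 achieves that.
D feeds into E (must start by day 29); so D must finish by day 29 and therefore start by day 27.
Since D (must start by day 27) depends on it, C must finish by day 27. Backing off its 9-day duration gives a latest start of day 18.
F has no dependents, so it just needs to finish by day 40. Starting by 40 − 2 = day 38 achieves that.
B has several dependents: C (must start by day 18); D (must start by day 27); F (must start by day 38, minus 3-day gap → day 35). The earliest of those limits is day 18, so B must start by 18 − 6 = day 12.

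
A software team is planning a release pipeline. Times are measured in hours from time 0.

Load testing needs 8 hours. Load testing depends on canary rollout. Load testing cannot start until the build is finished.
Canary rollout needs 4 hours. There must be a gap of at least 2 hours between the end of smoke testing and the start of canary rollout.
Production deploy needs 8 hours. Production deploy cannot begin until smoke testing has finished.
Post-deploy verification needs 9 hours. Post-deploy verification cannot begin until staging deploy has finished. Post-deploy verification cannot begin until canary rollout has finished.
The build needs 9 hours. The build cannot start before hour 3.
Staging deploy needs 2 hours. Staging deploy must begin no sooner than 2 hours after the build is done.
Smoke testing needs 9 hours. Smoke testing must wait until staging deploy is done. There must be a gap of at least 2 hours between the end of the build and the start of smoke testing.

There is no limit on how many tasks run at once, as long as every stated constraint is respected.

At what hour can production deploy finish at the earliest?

33

The build cannot begin until its own release at hour 3. It runs from hour 3 to 3 + 9 = hour 12.
Staging deploy waits on the build (finishes hour 12, plus 2-hour gap → hour 14), so it starts at hour 14 and finishes at 14 + 2 = hour 16.
For smoke testing: staging deploy (finishes hour 16); the build (finishes hour 12, plus 2-hour gap → hour 14). Taking the maximum gives a start of hour 16, and it finishes at 16 + 9 = hour 25.
Production deploy waits on smoke testing (finishes hour 25), so it starts at hour 25 and finishes at 25 + 8 = hour 33.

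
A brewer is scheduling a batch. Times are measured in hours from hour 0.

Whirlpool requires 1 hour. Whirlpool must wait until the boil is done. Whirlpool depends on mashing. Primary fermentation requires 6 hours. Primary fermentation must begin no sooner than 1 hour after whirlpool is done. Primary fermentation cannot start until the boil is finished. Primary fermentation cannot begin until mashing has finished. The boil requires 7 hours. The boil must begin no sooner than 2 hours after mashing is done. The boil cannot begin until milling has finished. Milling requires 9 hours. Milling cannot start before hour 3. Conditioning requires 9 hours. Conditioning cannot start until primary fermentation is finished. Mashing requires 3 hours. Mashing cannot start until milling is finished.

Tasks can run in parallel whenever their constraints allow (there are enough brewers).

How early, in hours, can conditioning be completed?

Milling cannot begin until its own release at hour 3. It runs from hour 3 to 3 + 9 = hour 12.
Mashing waits on milling (finishes hour 12), so it starts at hour 12 and finishes at 12 + 3 = hour 15.
The boil needs all of mashing (finishes hour 15, plus 2-hour gap → hour 17); milling (finishes hour 12). That puts its earliest start at hour 17; it finishes at 17 + 7 = hour 24.
Whirlpool needs all of the boil (finishes hour 24); mashing (finishes hour 15). That puts its earliest start at hour 24; it finishes at 24 + 1 = hour 25.
Primary fermentation needs all of whirlpool (finishes hour 25, plus 1-hour gap → hour 26); the boil (finishes hour 24); mashing (finishes hour 15). That puts its earliest start at hour 26; it finishes at 26 + 6 = hour 32.
Conditioning waits on primary fermentation (finishes hour 32), so it starts at hour 32 and finishes at 32 + 9 = hour 41.

41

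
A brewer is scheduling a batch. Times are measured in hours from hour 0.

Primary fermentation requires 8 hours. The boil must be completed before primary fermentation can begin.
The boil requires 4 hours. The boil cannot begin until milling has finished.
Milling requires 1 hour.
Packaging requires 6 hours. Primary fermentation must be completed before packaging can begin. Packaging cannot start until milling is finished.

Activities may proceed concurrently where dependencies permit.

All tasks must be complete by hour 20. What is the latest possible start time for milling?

To finish by hour 20, packaging (duration 6) must start no later than hour 14.
Primary fermentation must finish before packaging (must start by hour 14). With an 8-hour duration, primary fermentation must start by 14 − 8 = hour 6.
The boil has to be done before primary fermentation (must start by hour 6). That means finishing by hour 6, i.e. starting by 6 − 4 = hour 2.
For milling: the boil (must start by hour 2); packaging (must start by hour 14). The most restrictive is hour 2; with a 1-hour duration, milling must start by hour 1.

1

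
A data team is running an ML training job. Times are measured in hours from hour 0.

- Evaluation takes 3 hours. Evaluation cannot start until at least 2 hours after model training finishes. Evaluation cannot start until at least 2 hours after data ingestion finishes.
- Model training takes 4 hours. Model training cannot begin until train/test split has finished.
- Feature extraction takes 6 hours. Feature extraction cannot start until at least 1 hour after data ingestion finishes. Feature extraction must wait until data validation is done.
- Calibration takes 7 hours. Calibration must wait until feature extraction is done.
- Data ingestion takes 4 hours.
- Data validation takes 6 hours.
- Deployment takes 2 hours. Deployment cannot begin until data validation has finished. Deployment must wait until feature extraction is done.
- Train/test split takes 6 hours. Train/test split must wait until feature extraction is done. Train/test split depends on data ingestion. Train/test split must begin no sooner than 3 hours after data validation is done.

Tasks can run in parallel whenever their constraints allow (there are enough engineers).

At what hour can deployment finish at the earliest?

Nothing blocks data validation, so it runs from hour 0 to hour 6.
Data ingestion has no prerequisites, so it starts at hour 0 and finishes at hour 4.
For feature extraction: data ingestion (finishes hour 4, plus 1-hour gap → hour 5); data validation (finishes hour 6). Taking the maximum gives a start of hour 6, and it finishes at 6 + 6 = hour 12.
Deployment needs all of data validation (finishes hour 6); feature extraction (finishes hour 12). That puts its earliest start at hour 12; it finishes at 12 + 2 = hour 14.

14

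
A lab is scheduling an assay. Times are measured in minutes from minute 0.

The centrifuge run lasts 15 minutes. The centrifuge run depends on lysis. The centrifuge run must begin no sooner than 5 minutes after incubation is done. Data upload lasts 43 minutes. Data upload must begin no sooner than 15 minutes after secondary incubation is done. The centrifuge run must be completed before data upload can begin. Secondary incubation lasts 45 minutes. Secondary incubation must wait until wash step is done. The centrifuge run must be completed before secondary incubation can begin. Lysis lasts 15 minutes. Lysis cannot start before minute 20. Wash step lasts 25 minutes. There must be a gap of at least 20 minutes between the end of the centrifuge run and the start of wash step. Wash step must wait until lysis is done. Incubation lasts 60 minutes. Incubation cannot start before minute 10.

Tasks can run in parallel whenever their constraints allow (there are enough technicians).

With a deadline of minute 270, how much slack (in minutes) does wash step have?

Incubation waits on its own release at minute 10, so it starts at minute 10 and finishes at 10 + 60 = minute 70.
Lysis waits on its own release at minute 20, so it starts at minute 20 and finishes at 20 + 15 = minute 35.
The centrifuge run cannot start until lysis (finishes minute 35); incubation (finishes minute 70, plus 5-minute gap → minute 75). The controlling bound is minute 75, so the centrifuge run finishes at 75 + 15 = minute 90.
For wash step: the centrifuge run (finishes minute 90, plus 20-minute gap → minute 110); lysis (finishes minute 35). Taking the maximum gives a start of minute 110, and it finishes at 110 + 25 = minute 135.

Working backward from the deadline:
Data upload has no dependents, so it just needs to finish by minute 270. Starting by 270 − 43 = minute 227 achieves that.
Since data upload (must start by minute 227, minus 15-minute gap → minute 212) depends on it, secondary incubation must finish by minute 212. Backing off its 45-minute duration gives a latest start of minute 167.
Since secondary incubation (must start by minute 167) depends on it, wash step must finish by minute 167. Backing off its 25-minute duration gives a latest start of minute 142.
So wash step can start as early as minute 110 and as late as minute 142, giving 142 − 110 = 32 minutes of slack.

32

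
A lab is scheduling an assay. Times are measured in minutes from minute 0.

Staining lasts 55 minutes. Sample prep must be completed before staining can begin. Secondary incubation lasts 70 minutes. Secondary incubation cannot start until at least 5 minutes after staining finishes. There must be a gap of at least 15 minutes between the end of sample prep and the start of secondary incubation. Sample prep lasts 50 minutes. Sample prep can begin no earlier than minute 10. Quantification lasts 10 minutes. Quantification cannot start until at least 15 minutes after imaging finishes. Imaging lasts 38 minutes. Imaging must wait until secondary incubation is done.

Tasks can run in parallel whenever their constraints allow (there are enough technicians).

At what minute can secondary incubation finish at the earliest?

Sample prep cannot begin until its own release at minute 10. It runs from minute 10 to 10 + 50 = minute 60.
Staining waits on sample prep (finishes minute 60), so it starts at minute 60 and finishes at 60 + 55 = minute 115.
For secondary incubation: staining (finishes minute 115, plus 5-minute gap → minute 120); sample prep (finishes minute 60, plus 15-minute gap → minute 75). Taking the maximum gives a start of minute 120, and it finishes at 120 + 70 = minute 190.

190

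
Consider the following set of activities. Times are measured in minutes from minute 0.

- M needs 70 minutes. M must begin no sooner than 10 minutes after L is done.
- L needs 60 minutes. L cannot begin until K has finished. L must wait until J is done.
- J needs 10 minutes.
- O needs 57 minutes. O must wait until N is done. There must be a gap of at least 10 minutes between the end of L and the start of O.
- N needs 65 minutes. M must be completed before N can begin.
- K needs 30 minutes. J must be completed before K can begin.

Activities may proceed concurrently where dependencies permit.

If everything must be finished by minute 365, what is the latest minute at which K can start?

73

Nothing follows O; the deadline of minute 365 is its only limit. It must start by 365 − 57 = minute 308.
N must finish before O (must start by minute 308). With a 65-minute duration, N must start by 308 − 65 = minute 243.
M feeds into N (must start by minute 243); so M must finish by minute 243 and therefore start by minute 173.
For L: M (must start by minute 173, minus 10-minute gap → minute 163); O (must start by minute 308, minus 10-minute gap → minute 298). The most restrictive is minute 163; with a 60-minute duration, L must start by minute 103.
K must finish before L (must start by minute 103). With a 30-minute duration, K must start by 103 − 30 = minute 73.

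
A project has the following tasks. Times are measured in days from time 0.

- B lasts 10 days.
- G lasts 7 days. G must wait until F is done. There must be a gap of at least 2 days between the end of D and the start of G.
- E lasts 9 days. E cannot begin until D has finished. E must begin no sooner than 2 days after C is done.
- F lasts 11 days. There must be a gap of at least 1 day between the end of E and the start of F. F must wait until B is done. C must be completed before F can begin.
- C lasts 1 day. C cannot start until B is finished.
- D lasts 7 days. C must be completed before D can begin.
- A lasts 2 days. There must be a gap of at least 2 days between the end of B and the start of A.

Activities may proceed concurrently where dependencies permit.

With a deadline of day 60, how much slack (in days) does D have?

B can start immediately at day 0; it finishes at day 10.
C cannot begin until B (finishes day 10). It runs from day 10 to 10 + 1 = day 11.
D cannot begin until C (finishes day 11). It runs from day 11 to 11 + 7 = day 18.

Working backward from the deadline:
Nothing follows G; the deadline of day 60 is its only limit. It must start by 60 − 7 = day 53.
Since G (must start by day 53) depends on it, F must finish by day 53. Backing off its 11-day duration gives a latest start of day 42.
E must finish before F (must start by day 42, minus 1-day gap → day 41). With a 9-day duration, E must start by 41 − 9 = day 32.
D has several dependents: E (must start by day 32); G (must start by day 53, minus 2-day gap → day 51). The earliest of those limits is day 32, so D must start by 32 − 7 = day 25.
So D can start as early as day 11 and as late as day 25, giving 25 − 11 = 14 days of slack.

14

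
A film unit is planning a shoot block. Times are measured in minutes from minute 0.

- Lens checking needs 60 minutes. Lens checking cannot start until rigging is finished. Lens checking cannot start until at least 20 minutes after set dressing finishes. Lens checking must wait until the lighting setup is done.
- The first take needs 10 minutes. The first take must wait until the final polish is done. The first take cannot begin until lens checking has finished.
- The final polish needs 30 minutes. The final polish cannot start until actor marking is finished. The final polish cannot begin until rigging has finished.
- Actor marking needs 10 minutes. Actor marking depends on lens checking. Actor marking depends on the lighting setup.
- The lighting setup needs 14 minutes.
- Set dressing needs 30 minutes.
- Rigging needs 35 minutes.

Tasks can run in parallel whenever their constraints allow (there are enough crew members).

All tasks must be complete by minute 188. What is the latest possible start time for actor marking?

The first take has no dependents, so it just needs to finish by minute 188. Starting by 188 − 10 = minute 178 achieves that.
The final polish must finish before the first take (must start by minute 178). With a 30-minute duration, the final polish must start by 178 − 30 = minute 148.
Since the final polish (must start by minute 148) depends on it, actor marking must finish by minute 148. Backing off its 10-minute duration gives a latest start of minute 138.

138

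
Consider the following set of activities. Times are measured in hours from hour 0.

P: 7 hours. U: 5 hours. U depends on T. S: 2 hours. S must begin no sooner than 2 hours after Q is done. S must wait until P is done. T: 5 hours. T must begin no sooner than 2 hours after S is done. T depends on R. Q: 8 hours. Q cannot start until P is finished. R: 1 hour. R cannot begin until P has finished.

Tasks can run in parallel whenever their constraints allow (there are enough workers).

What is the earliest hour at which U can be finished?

Nothing blocks P, so it runs from hour 0 to hour 7.
R cannot begin until P (finishes hour 7). It runs from hour 7 to 7 + 1 = hour 8.
Q waits on P (finishes hour 7), so it starts at hour 7 and finishes at 7 + 8 = hour 15.
S cannot start until Q (finishes hour 15, plus 2-hour gap → hour 17); P (finishes hour 7). The controlling bound is hour 17, so S finishes at 17 + 2 = hour 19.
For T: S (finishes hour 19, plus 2-hour gap → hour 21); R (finishes hour 8). Taking the maximum gives a start of hour 21, and it finishes at 21 + 5 = hour 26.
U cannot begin until T (finishes hour 26). It runs from hour 26 to 26 + 5 = hour 31.

31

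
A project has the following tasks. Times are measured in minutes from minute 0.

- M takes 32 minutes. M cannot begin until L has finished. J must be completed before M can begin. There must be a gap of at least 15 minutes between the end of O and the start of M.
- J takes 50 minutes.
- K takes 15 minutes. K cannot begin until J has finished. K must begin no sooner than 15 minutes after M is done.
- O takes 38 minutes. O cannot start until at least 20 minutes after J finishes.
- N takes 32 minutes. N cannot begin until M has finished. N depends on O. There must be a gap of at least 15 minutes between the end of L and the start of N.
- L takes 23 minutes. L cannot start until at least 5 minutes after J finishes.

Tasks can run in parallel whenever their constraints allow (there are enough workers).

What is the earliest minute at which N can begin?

J can start immediately at minute 0; it finishes at minute 50.
After J (finishes minute 50, plus 20-minute gap → minute 70), O can start at minute 70 and finishes at minute 108.
L cannot begin until J (finishes minute 50, plus 5-minute gap → minute 55). It runs from minute 55 to 55 + 23 = minute 78.
M cannot start until L (finishes minute 78); J (finishes minute 50); O (finishes minute 108, plus 15-minute gap → minute 123). The controlling bound is minute 123, so M finishes at 123 + 32 = minute 155.
N waits on M (finishes minute 155); O (finishes minute 108); L (finishes minute 78, plus 15-minute gap → minute 93). The latest of these is minute 155, which is the earliest N can start.

155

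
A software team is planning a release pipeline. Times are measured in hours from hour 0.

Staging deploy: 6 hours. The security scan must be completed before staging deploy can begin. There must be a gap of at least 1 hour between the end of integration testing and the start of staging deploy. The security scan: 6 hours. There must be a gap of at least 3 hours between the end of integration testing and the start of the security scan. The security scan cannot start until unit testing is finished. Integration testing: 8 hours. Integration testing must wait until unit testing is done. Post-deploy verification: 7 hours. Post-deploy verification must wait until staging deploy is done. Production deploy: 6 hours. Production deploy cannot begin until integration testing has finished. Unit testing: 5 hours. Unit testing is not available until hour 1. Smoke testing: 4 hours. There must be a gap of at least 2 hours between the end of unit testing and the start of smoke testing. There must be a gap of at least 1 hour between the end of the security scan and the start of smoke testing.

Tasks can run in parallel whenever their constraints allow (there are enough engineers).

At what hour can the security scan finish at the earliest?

After its own release at hour 1, unit testing can start at hour 1 and finishes at hour 6.
After unit testing (finishes hour 6), integration testing can start at hour 6 and finishes at hour 14.
The security scan cannot start until integration testing (finishes hour 14, plus 3-hour gap → hour 17); unit testing (finishes hour 6). The controlling bound is hour 17, so the security scan finishes at 17 + 6 = hour 23.

23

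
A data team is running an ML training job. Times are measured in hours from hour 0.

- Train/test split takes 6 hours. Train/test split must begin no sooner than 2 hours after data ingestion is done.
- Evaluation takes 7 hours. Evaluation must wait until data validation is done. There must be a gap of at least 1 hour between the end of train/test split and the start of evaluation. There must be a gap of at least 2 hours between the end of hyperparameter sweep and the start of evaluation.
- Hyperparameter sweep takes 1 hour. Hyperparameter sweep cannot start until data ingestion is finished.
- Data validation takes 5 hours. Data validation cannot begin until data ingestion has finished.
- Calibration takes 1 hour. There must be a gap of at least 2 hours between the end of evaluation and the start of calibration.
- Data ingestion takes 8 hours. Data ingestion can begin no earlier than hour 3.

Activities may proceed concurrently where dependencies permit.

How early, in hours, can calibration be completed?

30

Data ingestion cannot begin until its own release at hour 3. It runs from hour 3 to 3 + 8 = hour 11.
Hyperparameter sweep cannot begin until data ingestion (finishes hour 11). It runs from hour 11 to 11 + 1 = hour 12.
Train/test split waits on data ingestion (finishes hour 11, plus 2-hour gap → hour 13), so it starts at hour 13 and finishes at 13 + 6 = hour 19.
Data validation cannot begin until data ingestion (finishes hour 11). It runs from hour 11 to 11 + 5 = hour 16.
For evaluation: data validation (finishes hour 16); train/test split (finishes hour 19, plus 1-hour gap → hour 20); hyperparameter sweep (finishes hour 12, plus 2-hour gap → hour 14). Taking the maximum gives a start of hour 20, and it finishes at 20 + 7 = hour 27.
After evaluation (finishes hour 27, plus 2-hour gap → hour 29), calibration can start at hour 29 and finishes at hour 30.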